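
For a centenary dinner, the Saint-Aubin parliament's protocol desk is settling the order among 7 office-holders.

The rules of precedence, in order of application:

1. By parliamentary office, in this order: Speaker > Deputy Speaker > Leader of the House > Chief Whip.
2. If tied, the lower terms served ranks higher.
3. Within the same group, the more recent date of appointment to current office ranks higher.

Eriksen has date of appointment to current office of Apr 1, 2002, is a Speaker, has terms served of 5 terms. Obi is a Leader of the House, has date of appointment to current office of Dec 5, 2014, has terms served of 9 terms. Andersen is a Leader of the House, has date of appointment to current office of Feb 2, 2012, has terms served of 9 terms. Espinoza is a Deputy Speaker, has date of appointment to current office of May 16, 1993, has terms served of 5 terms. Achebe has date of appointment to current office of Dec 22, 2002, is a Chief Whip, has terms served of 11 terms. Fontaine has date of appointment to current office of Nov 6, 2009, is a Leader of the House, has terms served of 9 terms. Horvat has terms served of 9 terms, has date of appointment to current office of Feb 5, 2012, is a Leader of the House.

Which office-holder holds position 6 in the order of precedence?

Fontaine

By parliamentary office: Eriksen (Speaker); then Espinoza (Deputy Speaker); then Obi, Horvat, Andersen and Fontaine (Leader of the House); then Achebe (Chief Whip).
Obi, Horvat, Andersen and Fontaine all have terms served 9 terms, so the next rule applies.
Among Obi, Horvat, Andersen and Fontaine, by date of appointment to current office (later first): Obi (Dec 5, 2014) before Horvat (Feb 5, 2012) before Andersen (Feb 2, 2012) before Fontaine (Nov 6, 2009).
Order: Eriksen, Espinoza, Obi, Horvat, Andersen, Fontaine, Achebe.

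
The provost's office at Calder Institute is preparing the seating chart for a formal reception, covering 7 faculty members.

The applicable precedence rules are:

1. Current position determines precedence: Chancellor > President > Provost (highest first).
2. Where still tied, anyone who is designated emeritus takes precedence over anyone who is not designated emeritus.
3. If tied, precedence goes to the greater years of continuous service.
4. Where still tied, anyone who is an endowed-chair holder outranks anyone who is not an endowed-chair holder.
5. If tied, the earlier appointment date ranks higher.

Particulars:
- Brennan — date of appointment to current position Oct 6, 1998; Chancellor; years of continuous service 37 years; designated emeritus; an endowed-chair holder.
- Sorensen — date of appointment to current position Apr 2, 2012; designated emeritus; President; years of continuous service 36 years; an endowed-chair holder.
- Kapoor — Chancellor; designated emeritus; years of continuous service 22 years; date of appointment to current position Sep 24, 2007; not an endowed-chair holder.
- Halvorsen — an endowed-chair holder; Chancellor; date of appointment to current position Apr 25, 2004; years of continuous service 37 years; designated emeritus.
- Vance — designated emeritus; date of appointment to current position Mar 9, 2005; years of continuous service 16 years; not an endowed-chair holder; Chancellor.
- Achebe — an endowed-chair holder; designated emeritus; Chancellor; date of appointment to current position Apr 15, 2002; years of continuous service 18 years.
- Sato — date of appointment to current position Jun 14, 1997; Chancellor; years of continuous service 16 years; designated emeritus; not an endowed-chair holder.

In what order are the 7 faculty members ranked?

By current position: Brennan, Halvorsen, Kapoor, Achebe, Sato and Vance (Chancellor); then Sorensen (President).
Brennan, Halvorsen, Kapoor, Achebe, Sato and Vance are each designated emeritus, so the next rule applies.
Among Brennan, Halvorsen, Kapoor, Achebe, Sato and Vance, by years of continuous service (higher first): Brennan and Halvorsen (37 years) before Kapoor (22 years) before Achebe (18 years) before Sato and Vance (16 years).
Brennan and Halvorsen are each an endowed-chair holder, so the next rule applies.
Among Brennan and Halvorsen, by date of appointment to current position (earlier first): Brennan (Oct 6, 1998) before Halvorsen (Apr 25, 2004).
Sato and Vance are each not an endowed-chair holder, so the next rule applies.
Among Sato and Vance, by date of appointment to current position (earlier first): Sato (Jun 14, 1997) before Vance (Mar 9, 2005).
Full order: Brennan, Halvorsen, Kapoor, Achebe, Sato, Vance, Sorensen.

Brennan, Halvorsen, Kapoor, Achebe, Sato, Vance, Sorensen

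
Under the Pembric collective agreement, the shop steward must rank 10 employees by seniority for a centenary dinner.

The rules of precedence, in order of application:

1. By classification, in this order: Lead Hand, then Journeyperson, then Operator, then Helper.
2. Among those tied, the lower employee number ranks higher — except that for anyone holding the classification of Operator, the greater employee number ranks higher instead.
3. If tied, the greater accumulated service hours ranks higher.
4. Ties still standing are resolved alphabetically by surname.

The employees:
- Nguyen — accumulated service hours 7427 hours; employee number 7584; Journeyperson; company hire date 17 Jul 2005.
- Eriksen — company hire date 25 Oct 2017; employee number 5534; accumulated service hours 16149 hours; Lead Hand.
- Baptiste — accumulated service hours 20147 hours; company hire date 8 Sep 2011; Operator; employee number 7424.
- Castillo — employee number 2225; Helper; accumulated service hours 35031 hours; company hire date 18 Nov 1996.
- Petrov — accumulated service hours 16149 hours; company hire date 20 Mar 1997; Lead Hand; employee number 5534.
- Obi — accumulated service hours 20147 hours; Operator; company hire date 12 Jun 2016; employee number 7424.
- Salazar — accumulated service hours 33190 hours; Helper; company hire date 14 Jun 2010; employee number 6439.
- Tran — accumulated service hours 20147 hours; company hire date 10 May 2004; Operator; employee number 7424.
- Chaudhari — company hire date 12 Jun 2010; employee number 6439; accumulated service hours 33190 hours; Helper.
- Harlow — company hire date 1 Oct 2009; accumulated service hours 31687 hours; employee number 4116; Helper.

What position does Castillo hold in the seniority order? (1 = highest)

By classification: Eriksen and Petrov (Lead Hand); then Nguyen (Journeyperson); then Baptiste, Obi and Tran (Operator); then Castillo, Harlow, Chaudhari and Salazar (Helper).
Eriksen and Petrov both have employee number 5534, so the next rule applies.
Eriksen and Petrov both have accumulated service hours 16149 hours, so the next rule applies.
Among Eriksen and Petrov, alphabetically by surname: Eriksen before Petrov.
Baptiste, Obi and Tran all have employee number 7424, so the next rule applies.
Baptiste, Obi and Tran all have accumulated service hours 20147 hours, so the next rule applies.
Among Baptiste, Obi and Tran, alphabetically by surname: Baptiste before Obi before Tran.
Among Castillo, Harlow, Chaudhari and Salazar, by employee number (lower first): Castillo (2225) before Harlow (4116) before Chaudhari and Salazar (6439).
Chaudhari and Salazar both have accumulated service hours 33190 hours, so the next rule applies.
Among Chaudhari and Salazar, alphabetically by surname: Chaudhari before Salazar.
Order: Eriksen, Petrov, Nguyen, Baptiste, Obi, Tran, Castillo, Harlow, Chaudhari, Salazar. So position 7.

7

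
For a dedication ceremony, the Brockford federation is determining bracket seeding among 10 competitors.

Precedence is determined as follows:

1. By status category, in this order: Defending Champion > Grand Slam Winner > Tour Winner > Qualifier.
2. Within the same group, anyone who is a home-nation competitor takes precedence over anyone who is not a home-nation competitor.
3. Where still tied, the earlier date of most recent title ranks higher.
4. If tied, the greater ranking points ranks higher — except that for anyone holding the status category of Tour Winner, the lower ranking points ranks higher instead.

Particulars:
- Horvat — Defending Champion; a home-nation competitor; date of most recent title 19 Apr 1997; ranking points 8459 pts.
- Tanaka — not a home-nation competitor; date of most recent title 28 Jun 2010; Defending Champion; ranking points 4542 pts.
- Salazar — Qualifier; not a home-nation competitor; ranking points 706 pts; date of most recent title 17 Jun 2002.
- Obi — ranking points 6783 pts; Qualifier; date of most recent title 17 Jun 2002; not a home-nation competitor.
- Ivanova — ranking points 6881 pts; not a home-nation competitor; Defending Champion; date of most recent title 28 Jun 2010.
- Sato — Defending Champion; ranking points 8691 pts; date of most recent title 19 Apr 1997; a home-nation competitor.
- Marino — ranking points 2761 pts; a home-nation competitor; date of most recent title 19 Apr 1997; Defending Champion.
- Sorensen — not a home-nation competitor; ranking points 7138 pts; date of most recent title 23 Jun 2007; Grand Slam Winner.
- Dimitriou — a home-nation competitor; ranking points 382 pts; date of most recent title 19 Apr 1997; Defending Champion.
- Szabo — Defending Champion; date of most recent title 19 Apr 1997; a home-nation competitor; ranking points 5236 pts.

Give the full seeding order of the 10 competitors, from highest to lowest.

Sato, Horvat, Szabo, Marino, Dimitriou, Ivanova, Tanaka, Sorensen, Obi, Salazar

By status category: Sato, Horvat, Szabo, Marino, Dimitriou, Ivanova and Tanaka (Defending Champion); then Sorensen (Grand Slam Winner); then Obi and Salazar (Qualifier).
Among Sato, Horvat, Szabo, Marino, Dimitriou, Ivanova and Tanaka, a home-nation competitor before not a home-nation competitor: Sato, Horvat, Szabo, Marino and Dimitriou (a home-nation competitor) before Ivanova and Tanaka (not a home-nation competitor).
Sato, Horvat, Szabo, Marino and Dimitriou all have date of most recent title 19 Apr 1997, so the next rule applies.
Among Sato, Horvat, Szabo, Marino and Dimitriou, by ranking points (higher first): Sato (8691 pts) before Horvat (8459 pts) before Szabo (5236 pts) before Marino (2761 pts) before Dimitriou (382 pts).
Ivanova and Tanaka both have date of most recent title 28 Jun 2010, so the next rule applies.
Among Ivanova and Tanaka, by ranking points (higher first): Ivanova (6881 pts) before Tanaka (4542 pts).
Obi and Salazar are each not a home-nation competitor, so the next rule applies.
Obi and Salazar both have date of most recent title 17 Jun 2002, so the next rule applies.
Among Obi and Salazar, by ranking points (higher first): Obi (6783 pts) before Salazar (706 pts).
Full order: Sato, Horvat, Szabo, Marino, Dimitriou, Ivanova, Tanaka, Sorensen, Obi, Salazar.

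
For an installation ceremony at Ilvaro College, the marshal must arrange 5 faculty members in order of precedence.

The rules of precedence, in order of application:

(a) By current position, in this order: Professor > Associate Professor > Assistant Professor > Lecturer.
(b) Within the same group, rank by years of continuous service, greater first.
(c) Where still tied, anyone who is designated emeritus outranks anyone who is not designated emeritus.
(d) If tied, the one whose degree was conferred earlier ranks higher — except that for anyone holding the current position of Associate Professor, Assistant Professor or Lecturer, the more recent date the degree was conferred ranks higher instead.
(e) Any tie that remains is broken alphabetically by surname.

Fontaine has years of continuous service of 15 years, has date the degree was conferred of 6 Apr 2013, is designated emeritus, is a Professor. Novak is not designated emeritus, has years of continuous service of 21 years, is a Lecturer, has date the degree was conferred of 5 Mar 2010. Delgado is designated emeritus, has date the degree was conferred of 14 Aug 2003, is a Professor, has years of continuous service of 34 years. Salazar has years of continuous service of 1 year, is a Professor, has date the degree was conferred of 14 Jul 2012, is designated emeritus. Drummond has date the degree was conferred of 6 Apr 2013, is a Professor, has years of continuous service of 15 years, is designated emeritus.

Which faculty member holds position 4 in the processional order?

By current position: Delgado, Drummond, Fontaine and Salazar (Professor); then Novak (Lecturer).
Among Delgado, Drummond, Fontaine and Salazar, by years of continuous service (higher first): Delgado (34 years) before Drummond and Fontaine (15 years) before Salazar (1 year).
Drummond and Fontaine are each designated emeritus, so the next rule applies.
Drummond and Fontaine both have date the degree was conferred 6 Apr 2013, so the next rule applies.
Among Drummond and Fontaine, alphabetically by surname: Drummond before Fontaine.
Order: Delgado, Drummond, Fontaine, Salazar, Novak.

Salazar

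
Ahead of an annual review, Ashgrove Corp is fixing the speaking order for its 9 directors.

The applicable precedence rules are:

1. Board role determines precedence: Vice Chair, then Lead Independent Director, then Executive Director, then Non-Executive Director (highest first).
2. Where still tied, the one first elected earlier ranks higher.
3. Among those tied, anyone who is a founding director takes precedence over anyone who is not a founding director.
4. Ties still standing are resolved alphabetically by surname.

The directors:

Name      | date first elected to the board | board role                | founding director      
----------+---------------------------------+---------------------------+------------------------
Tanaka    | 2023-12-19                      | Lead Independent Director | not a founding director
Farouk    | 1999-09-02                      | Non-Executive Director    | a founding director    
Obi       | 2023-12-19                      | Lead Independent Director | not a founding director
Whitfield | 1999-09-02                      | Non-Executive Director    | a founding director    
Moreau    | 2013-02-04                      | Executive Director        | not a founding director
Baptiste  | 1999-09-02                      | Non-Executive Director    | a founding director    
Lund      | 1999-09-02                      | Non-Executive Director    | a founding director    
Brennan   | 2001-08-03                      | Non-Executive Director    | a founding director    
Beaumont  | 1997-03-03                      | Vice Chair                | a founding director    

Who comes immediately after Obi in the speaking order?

By board role: Beaumont (Vice Chair); then Obi and Tanaka (Lead Independent Director); then Moreau (Executive Director); then Baptiste, Farouk, Lund, Whitfield and Brennan (Non-Executive Director).
Obi and Tanaka both have date first elected to the board 2023-12-19, so the next rule applies.
Obi and Tanaka are each not a founding director, so the next rule applies.
Among Obi and Tanaka, alphabetically by surname: Obi before Tanaka.
Among Baptiste, Farouk, Lund, Whitfield and Brennan, by date first elected to the board (earlier first): Baptiste, Farouk, Lund and Whitfield (1999-09-02) before Brennan (2001-08-03).
Baptiste, Farouk, Lund and Whitfield are each a founding director, so the next rule applies.
Among Baptiste, Farouk, Lund and Whitfield, alphabetically by surname: Baptiste before Farouk before Lund before Whitfield.
Order: Beaumont, Obi, Tanaka, Moreau, Baptiste, Farouk, Lund, Whitfield, Brennan.

Tanaka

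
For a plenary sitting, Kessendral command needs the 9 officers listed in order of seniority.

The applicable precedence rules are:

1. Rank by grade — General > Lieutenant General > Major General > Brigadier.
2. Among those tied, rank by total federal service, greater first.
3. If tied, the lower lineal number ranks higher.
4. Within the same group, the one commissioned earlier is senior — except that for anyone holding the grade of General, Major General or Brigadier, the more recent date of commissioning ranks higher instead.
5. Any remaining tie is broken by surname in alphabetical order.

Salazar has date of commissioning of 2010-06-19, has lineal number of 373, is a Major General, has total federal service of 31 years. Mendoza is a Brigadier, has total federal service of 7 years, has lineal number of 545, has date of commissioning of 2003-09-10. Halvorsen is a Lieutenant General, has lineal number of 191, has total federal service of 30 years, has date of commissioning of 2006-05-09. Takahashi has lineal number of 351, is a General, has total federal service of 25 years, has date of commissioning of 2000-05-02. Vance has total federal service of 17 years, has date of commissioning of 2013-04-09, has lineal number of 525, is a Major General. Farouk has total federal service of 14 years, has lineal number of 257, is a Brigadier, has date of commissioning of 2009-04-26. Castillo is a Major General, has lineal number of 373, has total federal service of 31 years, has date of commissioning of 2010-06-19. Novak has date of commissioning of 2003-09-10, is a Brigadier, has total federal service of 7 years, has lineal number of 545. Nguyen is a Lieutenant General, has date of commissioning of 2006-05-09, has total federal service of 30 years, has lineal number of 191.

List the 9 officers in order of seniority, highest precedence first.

Takahashi, Halvorsen, Nguyen, Castillo, Salazar, Vance, Farouk, Mendoza, Novak

By grade: Takahashi (General); then Halvorsen and Nguyen (Lieutenant General); then Castillo, Salazar and Vance (Major General); then Farouk, Mendoza and Novak (Brigadier).
Halvorsen and Nguyen both have total federal service 30 years, so the next rule applies.
Halvorsen and Nguyen both have lineal number 191, so the next rule applies.
Halvorsen and Nguyen both have date of commissioning 2006-05-09, so the next rule applies.
Among Halvorsen and Nguyen, alphabetically by surname: Halvorsen before Nguyen.
Among Castillo, Salazar and Vance, by total federal service (higher first): Castillo and Salazar (31 years) before Vance (17 years).
Castillo and Salazar both have lineal number 373, so the next rule applies.
Castillo and Salazar both have date of commissioning 2010-06-19, so the next rule applies.
Among Castillo and Salazar, alphabetically by surname: Castillo before Salazar.
Among Farouk, Mendoza and Novak, by total federal service (higher first): Farouk (14 years) before Mendoza and Novak (7 years).
Mendoza and Novak both have lineal number 545, so the next rule applies.
Mendoza and Novak both have date of commissioning 2003-09-10, so the next rule applies.
Among Mendoza and Novak, alphabetically by surname: Mendoza before Novak.
Full order: Takahashi, Halvorsen, Nguyen, Castillo, Salazar, Vance, Farouk, Mendoza, Novak.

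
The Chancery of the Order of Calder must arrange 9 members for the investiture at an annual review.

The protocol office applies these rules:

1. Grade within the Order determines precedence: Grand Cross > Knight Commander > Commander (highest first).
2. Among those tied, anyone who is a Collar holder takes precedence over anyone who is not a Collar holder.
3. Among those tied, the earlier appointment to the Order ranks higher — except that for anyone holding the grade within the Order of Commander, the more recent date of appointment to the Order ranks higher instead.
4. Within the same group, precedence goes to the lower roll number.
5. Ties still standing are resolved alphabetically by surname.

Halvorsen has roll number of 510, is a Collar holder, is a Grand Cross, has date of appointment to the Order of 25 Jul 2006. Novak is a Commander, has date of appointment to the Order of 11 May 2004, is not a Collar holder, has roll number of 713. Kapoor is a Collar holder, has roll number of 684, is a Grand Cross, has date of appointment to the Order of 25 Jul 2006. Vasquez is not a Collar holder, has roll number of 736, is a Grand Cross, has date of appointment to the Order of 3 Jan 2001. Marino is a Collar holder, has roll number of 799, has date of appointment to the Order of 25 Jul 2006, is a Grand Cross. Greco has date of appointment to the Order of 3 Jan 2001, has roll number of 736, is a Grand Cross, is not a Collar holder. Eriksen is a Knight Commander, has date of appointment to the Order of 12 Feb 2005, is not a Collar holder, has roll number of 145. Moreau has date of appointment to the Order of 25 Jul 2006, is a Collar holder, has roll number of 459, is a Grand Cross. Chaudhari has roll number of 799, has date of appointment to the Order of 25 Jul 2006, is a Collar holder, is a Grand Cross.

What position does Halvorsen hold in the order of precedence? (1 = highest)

By grade within the Order: Moreau, Halvorsen, Kapoor, Chaudhari, Marino, Greco and Vasquez (Grand Cross); then Eriksen (Knight Commander); then Novak (Commander).
Among Moreau, Halvorsen, Kapoor, Chaudhari, Marino, Greco and Vasquez, a Collar holder before not a Collar holder: Moreau, Halvorsen, Kapoor, Chaudhari and Marino (a Collar holder) before Greco and Vasquez (not a Collar holder).
Moreau, Halvorsen, Kapoor, Chaudhari and Marino all have date of appointment to the Order 25 Jul 2006, so the next rule applies.
Among Moreau, Halvorsen, Kapoor, Chaudhari and Marino, by roll number (lower first): Moreau (459) before Halvorsen (510) before Kapoor (684) before Chaudhari and Marino (799).
Among Chaudhari and Marino, alphabetically by surname: Chaudhari before Marino.
Greco and Vasquez both have date of appointment to the Order 3 Jan 2001, so the next rule applies.
Greco and Vasquez both have roll number 736, so the next rule applies.
Among Greco and Vasquez, alphabetically by surname: Greco before Vasquez.
Order: Moreau, Halvorsen, Kapoor, Chaudhari, Marino, Greco, Vasquez, Eriksen, Novak. So position 2.

2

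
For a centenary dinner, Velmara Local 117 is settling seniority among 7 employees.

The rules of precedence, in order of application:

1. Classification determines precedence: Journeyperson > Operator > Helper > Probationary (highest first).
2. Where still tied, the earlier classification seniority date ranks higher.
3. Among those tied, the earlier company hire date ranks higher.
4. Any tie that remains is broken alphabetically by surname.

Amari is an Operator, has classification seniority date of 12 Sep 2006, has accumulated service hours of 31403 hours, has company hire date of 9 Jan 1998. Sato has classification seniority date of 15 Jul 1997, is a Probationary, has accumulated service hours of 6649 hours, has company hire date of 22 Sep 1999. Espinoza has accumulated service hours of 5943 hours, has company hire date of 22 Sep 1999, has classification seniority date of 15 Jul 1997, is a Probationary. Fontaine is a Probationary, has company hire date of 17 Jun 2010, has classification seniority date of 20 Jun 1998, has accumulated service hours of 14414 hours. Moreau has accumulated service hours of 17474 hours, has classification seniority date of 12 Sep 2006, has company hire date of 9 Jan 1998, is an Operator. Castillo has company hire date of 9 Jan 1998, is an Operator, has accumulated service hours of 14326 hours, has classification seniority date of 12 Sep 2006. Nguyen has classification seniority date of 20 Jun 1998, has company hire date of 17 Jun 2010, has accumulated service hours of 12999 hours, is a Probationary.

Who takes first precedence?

By classification: Amari, Castillo and Moreau (Operator); then Espinoza, Sato, Fontaine and Nguyen (Probationary).
Amari, Castillo and Moreau all have classification seniority date 12 Sep 2006, so the next rule applies.
Amari, Castillo and Moreau all have company hire date 9 Jan 1998, so the next rule applies.
Among Amari, Castillo and Moreau, alphabetically by surname: Amari before Castillo before Moreau.
Among Espinoza, Sato, Fontaine and Nguyen, by classification seniority date (earlier first): Espinoza and Sato (15 Jul 1997) before Fontaine and Nguyen (20 Jun 1998).
Espinoza and Sato both have company hire date 22 Sep 1999, so the next rule applies.
Among Espinoza and Sato, alphabetically by surname: Espinoza before Sato.
Fontaine and Nguyen both have company hire date 17 Jun 2010, so the next rule applies.
Among Fontaine and Nguyen, alphabetically by surname: Fontaine before Nguyen.
Order: Amari, Castillo, Moreau, Espinoza, Sato, Fontaine, Nguyen.

Amari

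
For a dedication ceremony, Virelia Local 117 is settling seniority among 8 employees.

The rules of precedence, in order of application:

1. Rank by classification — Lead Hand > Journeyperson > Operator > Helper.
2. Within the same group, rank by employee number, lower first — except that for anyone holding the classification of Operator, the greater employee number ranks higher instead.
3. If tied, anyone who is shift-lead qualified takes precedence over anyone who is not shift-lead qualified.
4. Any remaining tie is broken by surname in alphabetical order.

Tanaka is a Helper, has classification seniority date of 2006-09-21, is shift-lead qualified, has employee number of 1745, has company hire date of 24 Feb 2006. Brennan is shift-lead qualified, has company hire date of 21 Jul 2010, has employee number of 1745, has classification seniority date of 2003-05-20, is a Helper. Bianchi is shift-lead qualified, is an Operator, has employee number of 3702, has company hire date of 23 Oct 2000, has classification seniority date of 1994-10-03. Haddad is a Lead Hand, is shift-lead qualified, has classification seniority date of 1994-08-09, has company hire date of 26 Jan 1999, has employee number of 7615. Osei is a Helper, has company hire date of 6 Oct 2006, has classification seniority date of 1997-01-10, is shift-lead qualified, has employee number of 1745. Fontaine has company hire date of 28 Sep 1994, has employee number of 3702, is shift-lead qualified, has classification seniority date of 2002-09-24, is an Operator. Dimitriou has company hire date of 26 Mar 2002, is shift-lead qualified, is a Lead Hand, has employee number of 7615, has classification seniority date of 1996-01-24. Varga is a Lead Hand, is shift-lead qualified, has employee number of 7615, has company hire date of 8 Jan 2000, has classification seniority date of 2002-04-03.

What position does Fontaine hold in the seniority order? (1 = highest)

By classification: Dimitriou, Haddad and Varga (Lead Hand); then Bianchi and Fontaine (Operator); then Brennan, Osei and Tanaka (Helper).
Dimitriou, Haddad and Varga all have employee number 7615, so the next rule applies.
Dimitriou, Haddad and Varga are each shift-lead qualified, so the next rule applies.
Among Dimitriou, Haddad and Varga, alphabetically by surname: Dimitriou before Haddad before Varga.
Bianchi and Fontaine both have employee number 3702, so the next rule applies.
Bianchi and Fontaine are each shift-lead qualified, so the next rule applies.
Among Bianchi and Fontaine, alphabetically by surname: Bianchi before Fontaine.
Brennan, Osei and Tanaka all have employee number 1745, so the next rule applies.
Brennan, Osei and Tanaka are each shift-lead qualified, so the next rule applies.
Among Brennan, Osei and Tanaka, alphabetically by surname: Brennan before Osei before Tanaka.
Order: Dimitriou, Haddad, Varga, Bianchi, Fontaine, Brennan, Osei, Tanaka. So position 5.

5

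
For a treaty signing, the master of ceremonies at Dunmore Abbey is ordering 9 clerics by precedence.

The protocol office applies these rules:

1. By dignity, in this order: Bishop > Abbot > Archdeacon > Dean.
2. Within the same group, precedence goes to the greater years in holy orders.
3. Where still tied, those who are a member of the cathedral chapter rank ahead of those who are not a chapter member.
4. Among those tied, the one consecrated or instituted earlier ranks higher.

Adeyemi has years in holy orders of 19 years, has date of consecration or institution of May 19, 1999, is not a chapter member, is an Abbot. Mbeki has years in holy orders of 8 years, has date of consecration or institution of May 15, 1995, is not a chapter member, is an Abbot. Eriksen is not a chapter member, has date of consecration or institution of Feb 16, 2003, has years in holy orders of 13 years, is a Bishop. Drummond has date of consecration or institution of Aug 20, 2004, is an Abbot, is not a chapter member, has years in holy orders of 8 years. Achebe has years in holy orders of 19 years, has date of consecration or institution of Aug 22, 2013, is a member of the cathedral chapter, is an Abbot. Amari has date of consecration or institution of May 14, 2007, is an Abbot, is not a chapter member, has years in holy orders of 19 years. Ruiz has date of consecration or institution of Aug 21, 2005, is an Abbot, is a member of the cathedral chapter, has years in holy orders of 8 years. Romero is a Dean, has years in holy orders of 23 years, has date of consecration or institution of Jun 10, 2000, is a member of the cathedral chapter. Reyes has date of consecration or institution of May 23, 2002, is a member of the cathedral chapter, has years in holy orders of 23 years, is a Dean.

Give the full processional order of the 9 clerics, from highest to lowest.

Eriksen, Achebe, Adeyemi, Amari, Ruiz, Mbeki, Drummond, Romero, Reyes

By dignity: Eriksen (Bishop); then Achebe, Adeyemi, Amari, Ruiz, Mbeki and Drummond (Abbot); then Romero and Reyes (Dean).
Among Achebe, Adeyemi, Amari, Ruiz, Mbeki and Drummond, by years in holy orders (higher first): Achebe, Adeyemi and Amari (19 years) before Ruiz, Mbeki and Drummond (8 years).
Among Achebe, Adeyemi and Amari, a member of the cathedral chapter before not a chapter member: Achebe (a member of the cathedral chapter) before Adeyemi and Amari (not a chapter member).
Among Adeyemi and Amari, by date of consecration or institution (earlier first): Adeyemi (May 19, 1999) before Amari (May 14, 2007).
Among Ruiz, Mbeki and Drummond, a member of the cathedral chapter before not a chapter member: Ruiz (a member of the cathedral chapter) before Mbeki and Drummond (not a chapter member).
Among Mbeki and Drummond, by date of consecration or institution (earlier first): Mbeki (May 15, 1995) before Drummond (Aug 20, 2004).
Romero and Reyes both have years in holy orders 23 years, so the next rule applies.
Romero and Reyes are each a member of the cathedral chapter, so the next rule applies.
Among Romero and Reyes, by date of consecration or institution (earlier first): Romero (Jun 10, 2000) before Reyes (May 23, 2002).
Full order: Eriksen, Achebe, Adeyemi, Amari, Ruiz, Mbeki, Drummond, Romero, Reyes.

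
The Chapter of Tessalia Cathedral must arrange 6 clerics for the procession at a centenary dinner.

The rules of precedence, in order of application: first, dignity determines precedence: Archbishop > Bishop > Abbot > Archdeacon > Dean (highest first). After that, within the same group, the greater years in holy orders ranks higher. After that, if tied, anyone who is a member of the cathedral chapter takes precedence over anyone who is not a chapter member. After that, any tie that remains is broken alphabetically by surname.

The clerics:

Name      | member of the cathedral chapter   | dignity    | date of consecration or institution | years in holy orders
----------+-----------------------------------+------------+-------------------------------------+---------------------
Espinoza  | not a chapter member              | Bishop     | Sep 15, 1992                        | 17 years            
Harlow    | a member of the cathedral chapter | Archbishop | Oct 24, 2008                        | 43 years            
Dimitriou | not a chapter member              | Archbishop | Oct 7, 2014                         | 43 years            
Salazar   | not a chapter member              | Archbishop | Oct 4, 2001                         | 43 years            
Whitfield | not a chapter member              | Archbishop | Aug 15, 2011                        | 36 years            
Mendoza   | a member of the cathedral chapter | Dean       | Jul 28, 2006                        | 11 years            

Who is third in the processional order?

Salazar

By dignity: Harlow, Dimitriou, Salazar and Whitfield (Archbishop); then Espinoza (Bishop); then Mendoza (Dean).
Among Harlow, Dimitriou, Salazar and Whitfield, by years in holy orders (higher first): Harlow, Dimitriou and Salazar (43 years) before Whitfield (36 years).
Among Harlow, Dimitriou and Salazar, a member of the cathedral chapter before not a chapter member: Harlow (a member of the cathedral chapter) before Dimitriou and Salazar (not a chapter member).
Among Dimitriou and Salazar, alphabetically by surname: Dimitriou before Salazar.
Order: Harlow, Dimitriou, Salazar, Whitfield, Espinoza, Mendoza.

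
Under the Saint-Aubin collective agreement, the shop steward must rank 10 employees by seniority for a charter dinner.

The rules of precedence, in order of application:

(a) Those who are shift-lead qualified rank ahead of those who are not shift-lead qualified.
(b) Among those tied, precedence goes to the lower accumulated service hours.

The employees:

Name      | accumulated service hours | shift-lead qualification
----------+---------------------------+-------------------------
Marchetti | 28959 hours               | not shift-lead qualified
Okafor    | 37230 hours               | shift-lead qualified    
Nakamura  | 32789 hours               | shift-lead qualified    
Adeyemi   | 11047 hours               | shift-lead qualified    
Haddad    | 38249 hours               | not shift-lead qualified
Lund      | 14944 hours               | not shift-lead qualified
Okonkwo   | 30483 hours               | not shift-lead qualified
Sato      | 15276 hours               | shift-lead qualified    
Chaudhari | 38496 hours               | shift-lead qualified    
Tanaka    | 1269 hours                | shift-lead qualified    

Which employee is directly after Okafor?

Chaudhari

By the first rule: Tanaka, Adeyemi, Sato, Nakamura, Okafor and Chaudhari (each shift-lead qualified); then Lund, Marchetti, Okonkwo and Haddad (each not shift-lead qualified).
Among Tanaka, Adeyemi, Sato, Nakamura, Okafor and Chaudhari, by accumulated service hours (lower first): Tanaka (1269 hours) before Adeyemi (11047 hours) before Sato (15276 hours) before Nakamura (32789 hours) before Okafor (37230 hours) before Chaudhari (38496 hours).
Among Lund, Marchetti, Okonkwo and Haddad, by accumulated service hours (lower first): Lund (14944 hours) before Marchetti (28959 hours) before Okonkwo (30483 hours) before Haddad (38249 hours).
Order: Tanaka, Adeyemi, Sato, Nakamura, Okafor, Chaudhari, Lund, Marchetti, Okonkwo, Haddad.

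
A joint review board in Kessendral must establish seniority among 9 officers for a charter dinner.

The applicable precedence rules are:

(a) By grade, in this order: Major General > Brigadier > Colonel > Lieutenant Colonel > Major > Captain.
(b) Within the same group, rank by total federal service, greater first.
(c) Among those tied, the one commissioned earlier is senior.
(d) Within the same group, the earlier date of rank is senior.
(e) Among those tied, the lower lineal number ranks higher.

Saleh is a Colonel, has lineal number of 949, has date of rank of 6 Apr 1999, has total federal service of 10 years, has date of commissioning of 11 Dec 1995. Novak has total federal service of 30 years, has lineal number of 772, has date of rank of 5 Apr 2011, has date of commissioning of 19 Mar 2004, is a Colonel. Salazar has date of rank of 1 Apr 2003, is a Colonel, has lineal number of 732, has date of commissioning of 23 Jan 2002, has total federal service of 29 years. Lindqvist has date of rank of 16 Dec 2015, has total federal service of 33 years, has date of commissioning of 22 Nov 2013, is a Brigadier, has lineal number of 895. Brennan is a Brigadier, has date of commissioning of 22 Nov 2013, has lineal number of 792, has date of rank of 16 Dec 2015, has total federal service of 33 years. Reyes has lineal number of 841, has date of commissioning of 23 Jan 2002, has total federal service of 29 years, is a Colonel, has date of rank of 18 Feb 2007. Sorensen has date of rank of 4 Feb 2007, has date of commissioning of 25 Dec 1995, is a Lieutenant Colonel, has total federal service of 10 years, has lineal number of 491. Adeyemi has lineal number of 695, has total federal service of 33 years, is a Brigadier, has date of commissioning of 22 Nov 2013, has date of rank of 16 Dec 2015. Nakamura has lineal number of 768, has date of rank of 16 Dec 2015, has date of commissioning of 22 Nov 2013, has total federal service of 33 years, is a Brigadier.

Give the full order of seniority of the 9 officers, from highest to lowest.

By grade: Adeyemi, Nakamura, Brennan and Lindqvist (Brigadier); then Novak, Salazar, Reyes and Saleh (Colonel); then Sorensen (Lieutenant Colonel).
Adeyemi, Nakamura, Brennan and Lindqvist all have total federal service 33 years, so the next rule applies.
Adeyemi, Nakamura, Brennan and Lindqvist all have date of commissioning 22 Nov 2013, so the next rule applies.
Adeyemi, Nakamura, Brennan and Lindqvist all have date of rank 16 Dec 2015, so the next rule applies.
Among Adeyemi, Nakamura, Brennan and Lindqvist, by lineal number (lower first): Adeyemi (695) before Nakamura (768) before Brennan (792) before Lindqvist (895).
Among Novak, Salazar, Reyes and Saleh, by total federal service (higher first): Novak (30 years) before Salazar and Reyes (29 years) before Saleh (10 years).
Salazar and Reyes both have date of commissioning 23 Jan 2002, so the next rule applies.
Among Salazar and Reyes, by date of rank (earlier first): Salazar (1 Apr 2003) before Reyes (18 Feb 2007).
Full order: Adeyemi, Nakamura, Brennan, Lindqvist, Novak, Salazar, Reyes, Saleh, Sorensen.

Adeyemi, Nakamura, Brennan, Lindqvist, Novak, Salazar, Reyes, Saleh, Sorensen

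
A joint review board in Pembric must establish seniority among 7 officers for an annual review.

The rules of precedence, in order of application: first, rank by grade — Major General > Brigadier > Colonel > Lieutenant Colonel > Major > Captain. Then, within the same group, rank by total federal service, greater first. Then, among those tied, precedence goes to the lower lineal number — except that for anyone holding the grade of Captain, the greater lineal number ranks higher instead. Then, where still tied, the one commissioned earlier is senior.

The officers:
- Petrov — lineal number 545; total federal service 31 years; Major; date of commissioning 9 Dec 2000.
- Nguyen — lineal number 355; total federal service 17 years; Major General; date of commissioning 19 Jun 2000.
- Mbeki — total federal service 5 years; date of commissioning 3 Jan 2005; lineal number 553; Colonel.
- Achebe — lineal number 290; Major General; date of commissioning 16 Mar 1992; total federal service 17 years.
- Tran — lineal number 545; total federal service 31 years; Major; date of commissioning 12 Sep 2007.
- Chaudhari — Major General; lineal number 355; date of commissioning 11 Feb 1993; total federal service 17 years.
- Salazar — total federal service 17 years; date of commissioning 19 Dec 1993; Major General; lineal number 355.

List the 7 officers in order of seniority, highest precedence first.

Achebe, Chaudhari, Salazar, Nguyen, Mbeki, Petrov, Tran

By grade: Achebe, Chaudhari, Salazar and Nguyen (Major General); then Mbeki (Colonel); then Petrov and Tran (Major).
Achebe, Chaudhari, Salazar and Nguyen all have total federal service 17 years, so the next rule applies.
Among Achebe, Chaudhari, Salazar and Nguyen, by lineal number (lower first): Achebe (290) before Chaudhari, Salazar and Nguyen (355).
Among Chaudhari, Salazar and Nguyen, by date of commissioning (earlier first): Chaudhari (11 Feb 1993) before Salazar (19 Dec 1993) before Nguyen (19 Jun 2000).
Petrov and Tran both have total federal service 31 years, so the next rule applies.
Petrov and Tran both have lineal number 545, so the next rule applies.
Among Petrov and Tran, by date of commissioning (earlier first): Petrov (9 Dec 2000) before Tran (12 Sep 2007).
Full order: Achebe, Chaudhari, Salazar, Nguyen, Mbeki, Petrov, Tran.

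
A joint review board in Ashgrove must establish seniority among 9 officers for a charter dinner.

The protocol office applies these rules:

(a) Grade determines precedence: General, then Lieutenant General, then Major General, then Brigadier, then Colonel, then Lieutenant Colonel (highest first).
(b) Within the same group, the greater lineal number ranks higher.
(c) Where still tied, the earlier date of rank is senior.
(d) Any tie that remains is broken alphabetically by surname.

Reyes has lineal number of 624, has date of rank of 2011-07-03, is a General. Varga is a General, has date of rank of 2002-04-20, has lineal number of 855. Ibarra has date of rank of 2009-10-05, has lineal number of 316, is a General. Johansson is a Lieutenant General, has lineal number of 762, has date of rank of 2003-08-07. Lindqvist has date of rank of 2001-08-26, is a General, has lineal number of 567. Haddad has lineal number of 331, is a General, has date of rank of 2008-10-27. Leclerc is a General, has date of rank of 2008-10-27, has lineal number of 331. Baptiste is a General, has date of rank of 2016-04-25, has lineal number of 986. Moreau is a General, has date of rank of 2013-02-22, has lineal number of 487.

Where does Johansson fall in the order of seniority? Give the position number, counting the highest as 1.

By grade: Baptiste, Varga, Reyes, Lindqvist, Moreau, Haddad, Leclerc and Ibarra (General); then Johansson (Lieutenant General).
Among Baptiste, Varga, Reyes, Lindqvist, Moreau, Haddad, Leclerc and Ibarra, by lineal number (higher first): Baptiste (986) before Varga (855) before Reyes (624) before Lindqvist (567) before Moreau (487) before Haddad and Leclerc (331) before Ibarra (316).
Haddad and Leclerc both have date of rank 2008-10-27, so the next rule applies.
Among Haddad and Leclerc, alphabetically by surname: Haddad before Leclerc.
Order: Baptiste, Varga, Reyes, Lindqvist, Moreau, Haddad, Leclerc, Ibarra, Johansson. So position 9.

9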